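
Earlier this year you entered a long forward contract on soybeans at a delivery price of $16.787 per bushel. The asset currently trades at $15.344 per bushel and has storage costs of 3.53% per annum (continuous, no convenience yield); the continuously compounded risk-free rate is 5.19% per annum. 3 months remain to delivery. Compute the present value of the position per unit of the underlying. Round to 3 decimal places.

Current fair forward for the remaining 3 months: F = S·e^((r + u)·T), (r + u) = 0.0519 + 0.0353 = 0.0872
F = 15.344 · e^(0.0872 × 3/12) = 15.344 × 1.022039 = 15.6822
Value of long forward = (F − K)·e^(−rT) = (15.6822 − 16.787) · e^(−0.0519·3/12)
= -1.1048 × 0.987109 = -1.091

-$1.091 per bushel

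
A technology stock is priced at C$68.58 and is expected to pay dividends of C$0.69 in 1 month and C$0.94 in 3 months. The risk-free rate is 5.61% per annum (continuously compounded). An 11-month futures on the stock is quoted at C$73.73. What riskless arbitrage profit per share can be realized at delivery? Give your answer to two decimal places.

C$3.23 per share

PV(dividends) I = 0.69·e^(−0.0561·1/12) + 0.94·e^(−0.0561·3/12) = 1.6137
Fair futures F* = (S − I)·e^(rT) = (68.58 − 1.6137)·e^0.051425 = 66.9663 × 1.052770 = 70.5001
Market C$73.73 > fair 70.5001: forward overpriced → cash-and-carry (borrow at r, buy the stock and collect the dividends, short the forward).
Profit at T = |F_mkt − F*| = |73.73 − 70.5001| = C$3.23 per share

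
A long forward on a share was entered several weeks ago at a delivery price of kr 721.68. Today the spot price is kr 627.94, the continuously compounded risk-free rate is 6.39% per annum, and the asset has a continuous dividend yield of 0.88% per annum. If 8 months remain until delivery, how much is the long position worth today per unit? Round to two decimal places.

-kr 67.32

Current fair forward for the remaining 8 months: F = S·e^((r − q)·T), (r − q) = 0.0639 − 0.0088 = 0.0551
F = 627.94 · e^(0.0551 × 8/12) = 627.94 × 1.037416 = 651.4350
Value of long forward = (F − K)·e^(−rT) = (651.4350 − 721.68) · e^(−0.0639·8/12)
= -70.2450 × 0.958295 = -67.32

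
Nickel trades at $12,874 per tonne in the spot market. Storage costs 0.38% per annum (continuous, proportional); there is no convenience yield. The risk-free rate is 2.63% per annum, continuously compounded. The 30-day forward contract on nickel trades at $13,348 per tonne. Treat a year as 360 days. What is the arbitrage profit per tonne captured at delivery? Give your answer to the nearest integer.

$442 per tonne

Fair forward: F* = S·e^(carry·T), with carry = (r + u) = 0.0263 + 0.0038 = 0.0301
F* = 12874 · e^(0.0301 × 30/360) = 12874 · e^0.002508 = 12874 × 1.002511 = $12906.3266
Market $13348 > fair $12906.3266: forward overpriced → cash-and-carry (buy spot, short the forward).
At maturity, profit = |F_mkt − F*| = |13348 − 12906.3266| = $442 per tonne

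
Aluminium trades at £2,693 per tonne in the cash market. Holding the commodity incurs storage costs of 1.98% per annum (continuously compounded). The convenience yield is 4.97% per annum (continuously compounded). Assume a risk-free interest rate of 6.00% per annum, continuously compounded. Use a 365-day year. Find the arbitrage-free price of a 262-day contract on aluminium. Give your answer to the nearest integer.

Net carry = r + u − y = 0.0600 + 0.0198 − 0.0497 = 0.0301
F = S·e^((r+u−y)T) = 2693 · e^(0.0301 × 262/365) = 2693 · e^0.021606
= 2693 × 1.021841 = £2,752 per tonne

£2,752 per tonne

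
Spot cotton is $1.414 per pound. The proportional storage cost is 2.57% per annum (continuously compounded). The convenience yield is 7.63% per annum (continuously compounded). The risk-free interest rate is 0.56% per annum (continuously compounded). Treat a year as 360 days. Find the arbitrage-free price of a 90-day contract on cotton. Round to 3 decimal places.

$1.398 per pound

Net carry = r + u − y = 0.0056 + 0.0257 − 0.0763 = -0.0450
F = S·e^((r+u−y)T) = 1.414 · e^(-0.0450 × 90/360) = 1.414 · e^-0.011250
= 1.414 × 0.988813 = $1.398 per pound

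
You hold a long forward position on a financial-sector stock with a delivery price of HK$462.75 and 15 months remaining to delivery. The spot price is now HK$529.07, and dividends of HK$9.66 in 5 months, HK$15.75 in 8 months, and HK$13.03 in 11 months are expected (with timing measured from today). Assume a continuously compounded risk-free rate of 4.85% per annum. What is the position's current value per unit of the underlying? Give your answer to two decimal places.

HK$56.36

PV(remaining dividends) I = 9.66·e^(−0.0485·5/12) + 15.75·e^(−0.0485·8/12) + 13.03·e^(−0.0485·11/12) = 37.1790
Current forward F = (S − I)·e^(rT) = (529.07 − 37.1790)·e^(0.0485·15/12) = 491.8910 × 1.062500 = 522.6342
Value (long) = (F − K)·e^(−rT) = (522.6342 − 462.75) × 0.941176 = 56.3616
Value = HK$56.36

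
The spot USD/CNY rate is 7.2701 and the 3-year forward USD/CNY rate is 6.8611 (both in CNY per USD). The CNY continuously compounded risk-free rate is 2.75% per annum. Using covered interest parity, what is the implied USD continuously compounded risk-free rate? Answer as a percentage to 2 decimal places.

4.68%

F = S·e^((r_CNY − r_USD)T) ⇒ r_USD = r_CNY − ln(F/S)/T
ln(6.8611/7.2701) = -0.057902; /(3) = -0.019301
r_USD = 0.0275 + 0.019301 = 0.046801
r_USD = 4.68%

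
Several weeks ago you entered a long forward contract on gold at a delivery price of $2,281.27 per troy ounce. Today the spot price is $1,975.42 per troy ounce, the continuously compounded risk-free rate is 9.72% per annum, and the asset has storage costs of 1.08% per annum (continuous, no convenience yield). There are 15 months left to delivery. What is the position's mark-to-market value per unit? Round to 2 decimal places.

Current fair forward for the remaining 15 months: F = S·e^((r + u)·T), (r + u) = 0.0972 + 0.0108 = 0.1080
F = 1975.42 · e^(0.1080 × 15/12) = 1975.42 × 1.14453678 = 2260.9408
Value of long forward = (F − K)·e^(−rT) = (2260.9408 − 2281.27) · e^(−0.0972·15/12)
= -20.3292 × 0.88559105 = -18.00

-$18.00 per troy ounce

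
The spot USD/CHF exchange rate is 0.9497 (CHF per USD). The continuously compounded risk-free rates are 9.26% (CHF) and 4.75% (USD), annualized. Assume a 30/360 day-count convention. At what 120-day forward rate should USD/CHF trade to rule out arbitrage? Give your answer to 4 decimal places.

0.9641

F = S·e^((r_CHF − r_USD)T) = 0.9497 · e^((0.0926 − 0.0475) × 120/360)
= 0.9497 · e^0.015033 = 0.9497 × 1.015147
F = 0.9641 CHF per USD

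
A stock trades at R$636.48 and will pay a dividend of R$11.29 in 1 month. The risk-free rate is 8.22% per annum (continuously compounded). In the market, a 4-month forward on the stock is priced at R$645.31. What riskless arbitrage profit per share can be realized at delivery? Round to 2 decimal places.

R$2.67 per share

PV(dividends) I = 11.29·e^(−0.0822·1/12) = 11.2129
Fair forward F* = (S − I)·e^(rT) = (636.48 − 11.2129)·e^0.027400 = 625.2671 × 1.027779 = 642.6364
Market R$645.31 > fair 642.6364: forward overpriced → cash-and-carry (borrow at r, buy the stock and collect the dividends, short the forward).
Profit at T = |F_mkt − F*| = |645.31 − 642.6364| = R$2.67 per share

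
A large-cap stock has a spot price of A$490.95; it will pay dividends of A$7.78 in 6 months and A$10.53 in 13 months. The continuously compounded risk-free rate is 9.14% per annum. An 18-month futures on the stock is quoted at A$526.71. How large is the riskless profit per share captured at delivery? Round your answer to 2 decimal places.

A$16.92 per share

PV(dividends) I = 7.78·e^(−0.0914·6/12) + 10.53·e^(−0.0914·13/12) = 16.9698
Fair futures F* = (S − I)·e^(rT) = (490.95 − 16.9698)·e^0.137100 = 473.9802 × 1.146943 = 543.6283
Market A$526.71 < fair 543.6283: forward underpriced → reverse cash-and-carry (short the stock, invest proceeds at r, pay the dividends, go long the forward).
Profit at T = |F_mkt − F*| = |526.71 − 543.6283| = A$16.92 per share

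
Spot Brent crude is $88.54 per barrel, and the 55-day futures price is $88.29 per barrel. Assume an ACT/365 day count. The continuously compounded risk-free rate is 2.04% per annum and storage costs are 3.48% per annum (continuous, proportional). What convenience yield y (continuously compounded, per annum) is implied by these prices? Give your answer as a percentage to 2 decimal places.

7.40%

F = S·e^((r+u−y)T) ⇒ (r+u−y) = ln(F/S)/T
ln(88.29/88.54) = -0.002828; /T ⇒ -0.018768
y = r + u − ln(F/S)/T = 0.0204 + 0.0348 + 0.018768 = 0.073968
y = 7.40%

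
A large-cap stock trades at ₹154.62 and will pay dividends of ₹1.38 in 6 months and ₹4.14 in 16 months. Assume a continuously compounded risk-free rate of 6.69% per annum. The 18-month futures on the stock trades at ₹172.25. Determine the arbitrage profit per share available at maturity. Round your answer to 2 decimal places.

₹6.97 per share

PV(dividends) I = 1.38·e^(−0.0669·6/12) + 4.14·e^(−0.0669·16/12) = 5.1213
Fair futures F* = (S − I)·e^(rT) = (154.62 − 5.1213)·e^0.100350 = 149.4987 × 1.105558 = 165.2795
Market ₹172.25 > fair 165.2795: forward overpriced → cash-and-carry (borrow at r, buy the stock and collect the dividends, short the forward).
Profit at T = |F_mkt − F*| = |172.25 − 165.2795| = ₹6.97 per share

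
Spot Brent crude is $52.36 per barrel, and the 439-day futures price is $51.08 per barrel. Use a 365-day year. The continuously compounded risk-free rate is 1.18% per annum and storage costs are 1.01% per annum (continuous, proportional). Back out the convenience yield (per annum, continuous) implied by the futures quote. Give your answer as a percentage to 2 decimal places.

F = S·e^((r+u−y)T) ⇒ (r+u−y) = ln(F/S)/T
ln(51.08/52.36) = -0.024750; /T ⇒ -0.020578
y = r + u − ln(F/S)/T = 0.0118 + 0.0101 + 0.020578 = 0.042478
y = 4.25%

4.25%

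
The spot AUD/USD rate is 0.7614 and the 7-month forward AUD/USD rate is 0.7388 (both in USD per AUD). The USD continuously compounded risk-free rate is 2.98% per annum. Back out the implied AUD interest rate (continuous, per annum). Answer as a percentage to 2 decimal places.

F = S·e^((r_USD − r_AUD)T) ⇒ r_AUD = r_USD − ln(F/S)/T
ln(0.7388/0.7614) = -0.030132; /(7/12) = -0.051655
r_AUD = 0.0298 + 0.051655 = 0.081455
r_AUD = 8.15%

8.15%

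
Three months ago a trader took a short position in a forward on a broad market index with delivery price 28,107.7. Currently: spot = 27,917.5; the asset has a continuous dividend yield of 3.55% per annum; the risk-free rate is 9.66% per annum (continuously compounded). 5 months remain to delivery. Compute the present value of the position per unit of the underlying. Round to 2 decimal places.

-508.76

Current fair forward for the remaining 5 months: F = S·e^((r − q)·T), (r − q) = 0.0966 − 0.0355 = 0.0611
F = 27917.5 · e^(0.0611 × 5/12) = 27917.5 × 1.02578516 = 28637.3572
Value of long forward = (F − K)·e^(−rT) = (28637.3572 − 28107.7) · e^(−0.0966·5/12)
= 529.6572 × 0.96054927 = 508.76
Short position value = −(long value) = -508.76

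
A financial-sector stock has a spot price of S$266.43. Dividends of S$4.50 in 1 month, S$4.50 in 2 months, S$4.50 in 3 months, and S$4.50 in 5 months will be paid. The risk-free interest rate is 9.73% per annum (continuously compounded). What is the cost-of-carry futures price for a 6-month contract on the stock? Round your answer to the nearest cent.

S$261.23

PV(dividends) I = 4.50·e^(−0.0973·1/12) + 4.50·e^(−0.0973·2/12) + 4.50·e^(−0.0973·3/12) + 4.50·e^(−0.0973·5/12)
I = 4.4637 + 4.4276 + 4.3919 + 4.3212 = 17.6044
F = (S − I)·e^(rT) = (266.43 − 17.6044) · e^(0.0973·6/12)
= 248.8256 · e^0.048650 = 248.8256 × 1.049853 = S$261.23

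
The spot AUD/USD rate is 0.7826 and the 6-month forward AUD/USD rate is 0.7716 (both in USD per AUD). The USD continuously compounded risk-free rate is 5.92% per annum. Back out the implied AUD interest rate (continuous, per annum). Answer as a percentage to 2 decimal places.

8.75%

F = S·e^((r_USD − r_AUD)T) ⇒ r_AUD = r_USD − ln(F/S)/T
ln(0.7716/0.7826) = -0.014155; /(6/12) = -0.028310
r_AUD = 0.0592 + 0.028310 = 0.087510
r_AUD = 8.75%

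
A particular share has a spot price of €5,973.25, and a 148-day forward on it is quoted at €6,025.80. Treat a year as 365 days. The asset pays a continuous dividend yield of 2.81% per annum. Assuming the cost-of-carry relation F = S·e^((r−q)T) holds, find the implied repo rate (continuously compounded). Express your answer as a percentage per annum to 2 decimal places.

From F = S·e^((r−q)T): (r − q) = ln(F/S)/T
ln(6025.80/5973.25) = ln(1.008798) = 0.008760
(r − q) = 0.008760 / (148/365) = 0.021604
r = ln(F/S)/T + q = 0.021604 + 0.0281 = 0.049704
r = 4.97%

4.97%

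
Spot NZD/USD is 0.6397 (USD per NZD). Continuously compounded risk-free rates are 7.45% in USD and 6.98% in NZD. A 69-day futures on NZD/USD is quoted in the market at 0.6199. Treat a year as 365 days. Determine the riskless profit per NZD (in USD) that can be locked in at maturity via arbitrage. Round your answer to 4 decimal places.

Fair futures: F* = S·e^(carry·T), with carry = (r_USD − r_NZD) = 0.0745 − 0.0698 = 0.0047
F* = 0.6397 · e^(0.0047 × 69/365) = 0.6397 · e^0.000888 = 0.6397 × 1.000888 = 0.6403
Market 0.6199 < fair 0.6403: forward underpriced → reverse cash-and-carry (short spot, go long the forward).
At maturity, profit = |F_mkt − F*| = |0.6199 − 0.6403| = 0.0204 per NZD (in USD)

0.0204 per NZD (in USD)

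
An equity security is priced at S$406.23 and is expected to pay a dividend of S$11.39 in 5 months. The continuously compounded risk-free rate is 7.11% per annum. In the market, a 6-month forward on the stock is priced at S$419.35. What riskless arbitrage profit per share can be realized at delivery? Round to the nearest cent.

S$9.88 per share

PV(dividends) I = 11.39·e^(−0.0711·5/12) = 11.0575
Fair forward F* = (S − I)·e^(rT) = (406.23 − 11.0575)·e^0.035550 = 395.1725 × 1.036189 = 409.4734
Market S$419.35 > fair 409.4734: forward overpriced → cash-and-carry (borrow at r, buy the stock and collect the dividends, short the forward).
Profit at T = |F_mkt − F*| = |419.35 − 409.4734| = S$9.88 per share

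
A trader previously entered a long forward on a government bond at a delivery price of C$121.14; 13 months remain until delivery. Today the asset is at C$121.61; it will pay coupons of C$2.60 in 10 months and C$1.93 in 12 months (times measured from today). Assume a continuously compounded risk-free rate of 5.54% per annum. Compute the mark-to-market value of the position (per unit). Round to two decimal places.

C$3.22

PV(remaining coupons) I = 2.60·e^(−0.0554·10/12) + 1.93·e^(−0.0554·12/12) = 4.3087
Current forward F = (S − I)·e^(rT) = (121.61 − 4.3087)·e^(0.0554·13/12) = 117.3013 × 1.061854 = 124.5569
Value (long) = (F − K)·e^(−rT) = (124.5569 − 121.14) × 0.941749 = 3.2179
Value = C$3.22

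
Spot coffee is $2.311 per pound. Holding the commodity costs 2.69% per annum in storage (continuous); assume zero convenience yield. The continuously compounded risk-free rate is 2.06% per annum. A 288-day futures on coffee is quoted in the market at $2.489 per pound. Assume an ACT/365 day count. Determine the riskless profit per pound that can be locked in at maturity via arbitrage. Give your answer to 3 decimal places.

Fair futures: F* = S·e^(carry·T), with carry = (r + u) = 0.0206 + 0.0269 = 0.0475
F* = 2.311 · e^(0.0475 × 288/365) = 2.311 · e^0.037479 = 2.311 × 1.038190 = $2.3993
Market $2.489 > fair $2.3993: forward overpriced → cash-and-carry (buy spot, short the forward).
At maturity, profit = |F_mkt − F*| = |2.489 − 2.3993| = $0.090 per pound

$0.090 per pound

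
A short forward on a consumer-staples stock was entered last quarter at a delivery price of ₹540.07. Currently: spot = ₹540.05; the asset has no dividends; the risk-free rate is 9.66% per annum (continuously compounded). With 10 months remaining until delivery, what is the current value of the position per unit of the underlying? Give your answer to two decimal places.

Current fair forward for the remaining 10 months: F = S·e^(r·T), r = 0.0966
F = 540.05 · e^(0.0966 × 10/12) = 540.05 × 1.083829 = 585.3219
Value of long forward = (F − K)·e^(−rT) = (585.3219 − 540.07) · e^(−0.0966·10/12)
= 45.2519 × 0.922655 = 41.75
Short position value = −(long value) = -₹41.75

-₹41.75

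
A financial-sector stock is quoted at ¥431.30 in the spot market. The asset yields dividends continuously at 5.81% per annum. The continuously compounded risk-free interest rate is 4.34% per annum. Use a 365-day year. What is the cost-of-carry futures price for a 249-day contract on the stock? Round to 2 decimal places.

F = S·e^((r − q)T) = 431.30 · e^((0.0434 − 0.0581) × 249/365)
= 431.30 · e^-0.010028 = 431.30 × 0.990022
F = ¥427.00

¥427.00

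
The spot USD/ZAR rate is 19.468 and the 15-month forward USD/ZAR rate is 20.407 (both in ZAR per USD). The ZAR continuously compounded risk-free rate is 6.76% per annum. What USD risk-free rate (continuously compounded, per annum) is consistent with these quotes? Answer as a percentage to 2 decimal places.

F = S·e^((r_ZAR − r_USD)T) ⇒ r_USD = r_ZAR − ln(F/S)/T
ln(20.407/19.468) = 0.047106; /(15/12) = 0.037685
r_USD = 0.0676 − 0.037685 = 0.029915
r_USD = 2.99%

2.99%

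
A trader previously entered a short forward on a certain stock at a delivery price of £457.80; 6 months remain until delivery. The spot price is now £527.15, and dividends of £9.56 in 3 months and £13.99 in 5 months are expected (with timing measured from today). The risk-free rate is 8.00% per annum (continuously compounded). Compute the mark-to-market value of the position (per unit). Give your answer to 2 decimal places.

PV(remaining dividends) I = 9.56·e^(−0.0800·3/12) + 13.99·e^(−0.0800·5/12) = 22.9021
Current forward F = (S − I)·e^(rT) = (527.15 − 22.9021)·e^(0.0800·6/12) = 504.2479 × 1.040811 = 524.8268
Value (long) = (F − K)·e^(−rT) = (524.8268 − 457.80) × 0.960789 = 64.3986
Short position value = −(long value) = -£64.40

-£64.40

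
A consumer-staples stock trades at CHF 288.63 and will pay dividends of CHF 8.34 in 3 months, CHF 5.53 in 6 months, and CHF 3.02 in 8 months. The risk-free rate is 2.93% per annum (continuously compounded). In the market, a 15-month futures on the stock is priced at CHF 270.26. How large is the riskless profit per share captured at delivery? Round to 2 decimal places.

CHF 11.82 per share

PV(dividends) I = 8.34·e^(−0.0293·3/12) + 5.53·e^(−0.0293·6/12) + 3.02·e^(−0.0293·8/12) = 16.6903
Fair futures F* = (S − I)·e^(rT) = (288.63 − 16.6903)·e^0.036625 = 271.9397 × 1.037304 = 282.0841
Market CHF 270.26 < fair 282.0841: forward underpriced → reverse cash-and-carry (short the stock, invest proceeds at r, pay the dividends, go long the forward).
Profit at T = |F_mkt − F*| = |270.26 − 282.0841| = CHF 11.82 per share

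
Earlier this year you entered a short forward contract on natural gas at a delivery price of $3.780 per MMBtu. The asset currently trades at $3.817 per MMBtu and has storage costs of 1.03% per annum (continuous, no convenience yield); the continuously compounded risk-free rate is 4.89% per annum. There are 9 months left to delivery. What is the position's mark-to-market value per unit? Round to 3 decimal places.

Current fair forward for the remaining 9 months: F = S·e^((r + u)·T), (r + u) = 0.0489 + 0.0103 = 0.0592
F = 3.817 · e^(0.0592 × 9/12) = 3.817 × 1.045400 = 3.9903
Value of long forward = (F − K)·e^(−rT) = (3.9903 − 3.780) · e^(−0.0489·9/12)
= 0.2103 × 0.963989 = 0.203
Short position value = −(long value) = -$0.203

-$0.203 per MMBtu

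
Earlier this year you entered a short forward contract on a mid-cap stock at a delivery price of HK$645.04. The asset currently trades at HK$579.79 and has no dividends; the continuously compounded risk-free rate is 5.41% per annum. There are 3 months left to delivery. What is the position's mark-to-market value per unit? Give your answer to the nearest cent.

Current fair forward for the remaining 3 months: F = S·e^(r·T), r = 0.0541
F = 579.79 · e^(0.0541 × 3/12) = 579.79 × 1.013617 = 587.6850
Value of long forward = (F − K)·e^(−rT) = (587.6850 − 645.04) · e^(−0.0541·3/12)
= -57.3550 × 0.986566 = -56.58
Short position value = −(long value) = HK$56.58

HK$56.58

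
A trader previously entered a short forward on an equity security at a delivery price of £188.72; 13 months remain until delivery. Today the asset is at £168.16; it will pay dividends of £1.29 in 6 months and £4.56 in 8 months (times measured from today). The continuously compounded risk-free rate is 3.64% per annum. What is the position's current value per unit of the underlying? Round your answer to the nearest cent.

PV(remaining dividends) I = 1.29·e^(−0.0364·6/12) + 4.56·e^(−0.0364·8/12) = 5.7174
Current forward F = (S − I)·e^(rT) = (168.16 − 5.7174)·e^(0.0364·13/12) = 162.4426 × 1.040221 = 168.9762
Value (long) = (F − K)·e^(−rT) = (168.9762 − 188.72) × 0.961334 = -18.9804
Short position value = −(long value) = £18.98

£18.98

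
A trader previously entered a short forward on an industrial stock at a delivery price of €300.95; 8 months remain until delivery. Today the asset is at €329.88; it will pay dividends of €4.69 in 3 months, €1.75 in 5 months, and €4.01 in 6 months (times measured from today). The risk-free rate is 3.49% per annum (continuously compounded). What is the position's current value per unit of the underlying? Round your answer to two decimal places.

-€25.54

PV(remaining dividends) I = 4.69·e^(−0.0349·3/12) + 1.75·e^(−0.0349·5/12) + 4.01·e^(−0.0349·6/12) = 10.3146
Current forward F = (S − I)·e^(rT) = (329.88 − 10.3146)·e^(0.0349·8/12) = 319.5654 × 1.023539 = 327.0876
Value (long) = (F − K)·e^(−rT) = (327.0876 − 300.95) × 0.977002 = 25.5365
Short position value = −(long value) = -€25.54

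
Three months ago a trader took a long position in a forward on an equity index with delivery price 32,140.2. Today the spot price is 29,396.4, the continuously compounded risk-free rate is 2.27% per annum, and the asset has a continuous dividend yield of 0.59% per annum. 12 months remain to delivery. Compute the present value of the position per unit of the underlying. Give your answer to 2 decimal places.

Current fair forward for the remaining 12 months: F = S·e^((r − q)·T), (r − q) = 0.0227 − 0.0059 = 0.0168
F = 29396.4 · e^(0.0168 × 12/12) = 29396.4 × 1.01694191 = 29894.4312
Value of long forward = (F − K)·e^(−rT) = (29894.4312 − 32140.2) · e^(−0.0227·12/12)
= -2245.7688 × 0.97755571 = -2195.36

-2195.36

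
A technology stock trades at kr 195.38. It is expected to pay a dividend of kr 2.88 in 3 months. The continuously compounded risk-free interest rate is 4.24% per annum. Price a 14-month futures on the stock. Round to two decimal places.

kr 202.29

PV(dividends) I = 2.88·e^(−0.0424·3/12)
I = 2.8496
F = (S − I)·e^(rT) = (195.38 − 2.8496) · e^(0.0424·14/12)
= 192.5304 · e^0.049467 = 192.5304 × 1.050711 = kr 202.29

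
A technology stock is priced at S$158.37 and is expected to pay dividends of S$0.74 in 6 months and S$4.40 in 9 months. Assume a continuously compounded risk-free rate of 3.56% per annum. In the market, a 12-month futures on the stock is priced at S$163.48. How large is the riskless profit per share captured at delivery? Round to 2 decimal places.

PV(dividends) I = 0.74·e^(−0.0356·6/12) + 4.40·e^(−0.0356·9/12) = 5.0110
Fair futures F* = (S − I)·e^(rT) = (158.37 − 5.0110)·e^0.035600 = 153.3590 × 1.036241 = 158.9169
Market S$163.48 > fair 158.9169: forward overpriced → cash-and-carry (borrow at r, buy the stock and collect the dividends, short the forward).
Profit at T = |F_mkt − F*| = |163.48 − 158.9169| = S$4.56 per share

S$4.56 per share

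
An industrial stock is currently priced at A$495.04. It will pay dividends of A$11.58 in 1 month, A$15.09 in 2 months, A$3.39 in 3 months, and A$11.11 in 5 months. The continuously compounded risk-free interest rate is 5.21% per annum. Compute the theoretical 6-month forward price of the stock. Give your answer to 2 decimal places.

A$466.32

PV(dividends) I = 11.58·e^(−0.0521·1/12) + 15.09·e^(−0.0521·2/12) + 3.39·e^(−0.0521·3/12) + 11.11·e^(−0.0521·5/12)
I = 11.5298 + 14.9595 + 3.3461 + 10.8714 = 40.7068
F = (S − I)·e^(rT) = (495.04 − 40.7068) · e^(0.0521·6/12)
= 454.3332 · e^0.026050 = 454.3332 × 1.026392 = A$466.32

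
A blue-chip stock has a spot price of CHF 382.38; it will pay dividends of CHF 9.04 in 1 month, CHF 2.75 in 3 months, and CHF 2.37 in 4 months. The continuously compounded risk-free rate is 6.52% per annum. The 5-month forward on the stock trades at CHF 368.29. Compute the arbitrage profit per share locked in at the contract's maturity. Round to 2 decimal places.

PV(dividends) I = 9.04·e^(−0.0652·1/12) + 2.75·e^(−0.0652·3/12) + 2.37·e^(−0.0652·4/12) = 14.0156
Fair forward F* = (S − I)·e^(rT) = (382.38 − 14.0156)·e^0.027167 = 368.3644 × 1.027539 = 378.5088
Market CHF 368.29 < fair 378.5088: forward underpriced → reverse cash-and-carry (short the stock, invest proceeds at r, pay the dividends, go long the forward).
Profit at T = |F_mkt − F*| = |368.29 − 378.5088| = CHF 10.22 per share

CHF 10.22 per share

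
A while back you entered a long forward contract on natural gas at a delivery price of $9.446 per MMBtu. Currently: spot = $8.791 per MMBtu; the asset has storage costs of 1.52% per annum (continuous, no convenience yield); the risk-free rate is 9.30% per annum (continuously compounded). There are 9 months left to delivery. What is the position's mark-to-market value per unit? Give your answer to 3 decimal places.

$0.082 per MMBtu

Current fair forward for the remaining 9 months: F = S·e^((r + u)·T), (r + u) = 0.0930 + 0.0152 = 0.1082
F = 8.791 · e^(0.1082 × 9/12) = 8.791 × 1.084534 = 9.5341
Value of long forward = (F − K)·e^(−rT) = (9.5341 − 9.446) · e^(−0.0930·9/12)
= 0.0881 × 0.932627 = 0.082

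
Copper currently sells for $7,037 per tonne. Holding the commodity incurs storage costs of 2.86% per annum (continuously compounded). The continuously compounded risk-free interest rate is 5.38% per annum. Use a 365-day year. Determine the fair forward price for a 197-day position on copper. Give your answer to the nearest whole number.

Net carry = r + u − y = 0.0538 + 0.0286 − 0.0000 = 0.0824
F = S·e^((r+u−y)T) = 7037 · e^(0.0824 × 197/365) = 7037 · e^0.044473
= 7037 × 1.045477 = $7,357 per tonne

$7,357 per tonne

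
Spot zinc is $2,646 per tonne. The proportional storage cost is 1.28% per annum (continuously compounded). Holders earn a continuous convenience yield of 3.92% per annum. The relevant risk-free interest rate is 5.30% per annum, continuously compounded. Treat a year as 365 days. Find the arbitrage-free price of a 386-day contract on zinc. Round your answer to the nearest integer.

$2,721 per tonne

Net carry = r + u − y = 0.0530 + 0.0128 − 0.0392 = 0.0266
F = S·e^((r+u−y)T) = 2646 · e^(0.0266 × 386/365) = 2646 · e^0.028130
= 2646 × 1.028529 = $2,721 per tonne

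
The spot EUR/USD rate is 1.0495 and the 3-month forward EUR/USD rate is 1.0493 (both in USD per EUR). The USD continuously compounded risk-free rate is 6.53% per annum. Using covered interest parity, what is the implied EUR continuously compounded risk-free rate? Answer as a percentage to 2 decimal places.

F = S·e^((r_USD − r_EUR)T) ⇒ r_EUR = r_USD − ln(F/S)/T
ln(1.0493/1.0495) = -0.000191; /(3/12) = -0.000764
r_EUR = 0.0653 + 0.000764 = 0.066064
r_EUR = 6.61%

6.61%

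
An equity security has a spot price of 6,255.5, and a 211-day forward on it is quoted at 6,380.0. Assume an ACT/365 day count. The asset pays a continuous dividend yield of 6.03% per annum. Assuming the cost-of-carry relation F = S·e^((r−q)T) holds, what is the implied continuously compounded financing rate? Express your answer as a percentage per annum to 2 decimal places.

9.44%

From F = S·e^((r−q)T): (r − q) = ln(F/S)/T
ln(6380.0/6255.5) = ln(1.019902) = 0.019707
(r − q) = 0.019707 / (211/365) = 0.034090
r = ln(F/S)/T + q = 0.034090 + 0.0603 = 0.094390
r = 9.44%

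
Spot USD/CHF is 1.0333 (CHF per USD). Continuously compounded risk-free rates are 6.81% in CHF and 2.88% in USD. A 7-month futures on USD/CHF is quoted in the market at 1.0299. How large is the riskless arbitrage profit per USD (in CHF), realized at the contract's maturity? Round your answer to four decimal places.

Fair futures: F* = S·e^(carry·T), with carry = (r_CHF − r_USD) = 0.0681 − 0.0288 = 0.0393
F* = 1.0333 · e^(0.0393 × 7/12) = 1.0333 · e^0.022925 = 1.0333 × 1.023190 = 1.0573
Market 1.0299 < fair 1.0573: forward underpriced → reverse cash-and-carry (short spot, go long the forward).
At maturity, profit = |F_mkt − F*| = |1.0299 − 1.0573| = 0.0274 per USD (in CHF)

0.0274 per USD (in CHF)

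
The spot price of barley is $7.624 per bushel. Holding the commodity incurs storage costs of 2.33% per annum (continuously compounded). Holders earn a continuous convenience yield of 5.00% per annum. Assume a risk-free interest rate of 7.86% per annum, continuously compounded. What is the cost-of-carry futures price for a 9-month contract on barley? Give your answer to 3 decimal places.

Net carry = r + u − y = 0.0786 + 0.0233 − 0.0500 = 0.0519
F = S·e^((r+u−y)T) = 7.624 · e^(0.0519 × 9/12) = 7.624 · e^0.038925
= 7.624 × 1.039693 = $7.927 per bushel

$7.927 per bushel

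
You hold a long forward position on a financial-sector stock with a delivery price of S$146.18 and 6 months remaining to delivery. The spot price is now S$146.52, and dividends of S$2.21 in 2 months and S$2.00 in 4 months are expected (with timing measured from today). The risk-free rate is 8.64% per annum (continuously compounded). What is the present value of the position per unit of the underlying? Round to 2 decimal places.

S$2.40

PV(remaining dividends) I = 2.21·e^(−0.0864·2/12) + 2.00·e^(−0.0864·4/12) = 4.1216
Current forward F = (S − I)·e^(rT) = (146.52 − 4.1216)·e^(0.0864·6/12) = 142.3984 × 1.044147 = 148.6849
Value (long) = (F − K)·e^(−rT) = (148.6849 − 146.18) × 0.957720 = 2.3990
Value = S$2.40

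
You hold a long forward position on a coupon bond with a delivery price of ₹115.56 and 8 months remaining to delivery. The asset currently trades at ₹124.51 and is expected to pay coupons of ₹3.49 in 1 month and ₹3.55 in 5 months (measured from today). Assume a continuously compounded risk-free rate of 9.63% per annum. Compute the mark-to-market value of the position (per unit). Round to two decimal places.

₹9.26

PV(remaining coupons) I = 3.49·e^(−0.0963·1/12) + 3.55·e^(−0.0963·5/12) = 6.8725
Current forward F = (S − I)·e^(rT) = (124.51 − 6.8725)·e^(0.0963·8/12) = 117.6375 × 1.066306 = 125.4376
Value (long) = (F − K)·e^(−rT) = (125.4376 − 115.56) × 0.937817 = 9.2634
Value = ₹9.26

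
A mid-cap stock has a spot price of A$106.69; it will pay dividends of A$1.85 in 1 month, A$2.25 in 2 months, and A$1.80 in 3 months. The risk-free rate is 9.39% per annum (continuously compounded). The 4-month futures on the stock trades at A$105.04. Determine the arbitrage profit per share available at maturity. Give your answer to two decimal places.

PV(dividends) I = 1.85·e^(−0.0939·1/12) + 2.25·e^(−0.0939·2/12) + 1.80·e^(−0.0939·3/12) = 5.8089
Fair futures F* = (S − I)·e^(rT) = (106.69 − 5.8089)·e^0.031300 = 100.8811 × 1.031795 = 104.0886
Market A$105.04 > fair 104.0886: forward overpriced → cash-and-carry (borrow at r, buy the stock and collect the dividends, short the forward).
Profit at T = |F_mkt − F*| = |105.04 − 104.0886| = A$0.95 per share

A$0.95 per share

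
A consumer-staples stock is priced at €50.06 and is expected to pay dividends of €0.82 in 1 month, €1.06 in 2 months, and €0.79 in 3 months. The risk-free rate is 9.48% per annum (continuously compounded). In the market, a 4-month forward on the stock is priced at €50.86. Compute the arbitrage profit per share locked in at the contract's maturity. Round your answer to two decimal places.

€1.91 per share

PV(dividends) I = 0.82·e^(−0.0948·1/12) + 1.06·e^(−0.0948·2/12) + 0.79·e^(−0.0948·3/12) = 2.6284
Fair forward F* = (S − I)·e^(rT) = (50.06 − 2.6284)·e^0.031600 = 47.4316 × 1.032105 = 48.9544
Market €50.86 > fair 48.9544: forward overpriced → cash-and-carry (borrow at r, buy the stock and collect the dividends, short the forward).
Profit at T = |F_mkt − F*| = |50.86 − 48.9544| = €1.91 per share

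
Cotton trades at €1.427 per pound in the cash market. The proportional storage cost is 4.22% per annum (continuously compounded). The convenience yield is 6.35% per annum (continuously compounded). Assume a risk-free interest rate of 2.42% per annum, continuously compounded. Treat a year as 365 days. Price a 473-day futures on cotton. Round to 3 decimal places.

Net carry = r + u − y = 0.0242 + 0.0422 − 0.0635 = 0.0029
F = S·e^((r+u−y)T) = 1.427 · e^(0.0029 × 473/365) = 1.427 · e^0.003758
= 1.427 × 1.003765 = €1.432 per pound

€1.432 per pound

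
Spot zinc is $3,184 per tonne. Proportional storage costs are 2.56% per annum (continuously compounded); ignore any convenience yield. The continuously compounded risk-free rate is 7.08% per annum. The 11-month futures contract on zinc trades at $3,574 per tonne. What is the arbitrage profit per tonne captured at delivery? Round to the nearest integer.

Fair futures: F* = S·e^(carry·T), with carry = (r + u) = 0.0708 + 0.0256 = 0.0964
F* = 3184 · e^(0.0964 × 11/12) = 3184 · e^0.088367 = 3184 × 1.092389 = $3478.1666
Market $3574 > fair $3478.1666: forward overpriced → cash-and-carry (buy spot, short the forward).
At maturity, profit = |F_mkt − F*| = |3574 − 3478.1666| = $96 per tonne

$96 per tonne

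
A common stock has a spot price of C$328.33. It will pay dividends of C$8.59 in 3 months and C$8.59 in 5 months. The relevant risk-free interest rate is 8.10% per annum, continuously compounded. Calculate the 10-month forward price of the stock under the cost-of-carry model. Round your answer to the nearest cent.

C$333.37

PV(dividends) I = 8.59·e^(−0.0810·3/12) + 8.59·e^(−0.0810·5/12)
I = 8.4178 + 8.3049 = 16.7227
F = (S − I)·e^(rT) = (328.33 − 16.7227) · e^(0.0810·10/12)
= 311.6073 · e^0.067500 = 311.6073 × 1.069830 = C$333.37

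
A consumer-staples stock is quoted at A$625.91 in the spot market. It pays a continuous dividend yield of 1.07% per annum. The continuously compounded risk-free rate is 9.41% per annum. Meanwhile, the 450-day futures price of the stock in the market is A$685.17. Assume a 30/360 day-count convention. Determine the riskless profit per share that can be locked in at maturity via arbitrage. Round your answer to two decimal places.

Fair futures: F* = S·e^(carry·T), with carry = (r − q) = 0.0941 − 0.0107 = 0.0834
F* = 625.91 · e^(0.0834 × 450/360) = 625.91 · e^0.104250 = 625.91 × 1.109878 = A$694.6837
Market A$685.17 < fair A$694.6837: forward underpriced → reverse cash-and-carry (short spot, go long the forward).
At maturity, profit = |F_mkt − F*| = |685.17 − 694.6837| = A$9.51 per share

A$9.51 per share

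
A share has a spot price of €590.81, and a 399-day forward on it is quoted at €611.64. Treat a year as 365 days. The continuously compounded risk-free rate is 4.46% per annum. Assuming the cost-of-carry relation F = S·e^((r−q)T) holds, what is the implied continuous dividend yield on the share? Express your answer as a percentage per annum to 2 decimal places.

From F = S·e^((r−q)T): (r − q) = ln(F/S)/T
ln(611.64/590.81) = ln(1.035257) = 0.034650
(r − q) = 0.034650 / (399/365) = 0.031697
q = r − ln(F/S)/T = 0.0446 − 0.031697 = 0.012903
q = 1.29%

1.29%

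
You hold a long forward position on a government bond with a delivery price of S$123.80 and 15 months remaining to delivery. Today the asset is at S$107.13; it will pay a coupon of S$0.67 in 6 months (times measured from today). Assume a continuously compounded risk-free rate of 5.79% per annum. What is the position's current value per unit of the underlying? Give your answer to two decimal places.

-S$8.68

PV(remaining coupons) I = 0.67·e^(−0.0579·6/12) = 0.6509
Current forward F = (S − I)·e^(rT) = (107.13 − 0.6509)·e^(0.0579·15/12) = 106.4791 × 1.075058 = 114.4712
Value (long) = (F − K)·e^(−rT) = (114.4712 − 123.80) × 0.930182 = -8.6775
Value = -S$8.68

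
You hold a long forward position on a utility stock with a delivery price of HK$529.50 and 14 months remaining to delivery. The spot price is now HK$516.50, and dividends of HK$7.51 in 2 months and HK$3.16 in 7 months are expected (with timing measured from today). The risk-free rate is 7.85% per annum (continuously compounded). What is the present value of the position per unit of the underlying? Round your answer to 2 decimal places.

PV(remaining dividends) I = 7.51·e^(−0.0785·2/12) + 3.16·e^(−0.0785·7/12) = 10.4309
Current forward F = (S − I)·e^(rT) = (516.50 − 10.4309)·e^(0.0785·14/12) = 506.0691 × 1.095908 = 554.6052
Value (long) = (F − K)·e^(−rT) = (554.6052 − 529.50) × 0.912485 = 22.9081
Value = HK$22.91

HK$22.91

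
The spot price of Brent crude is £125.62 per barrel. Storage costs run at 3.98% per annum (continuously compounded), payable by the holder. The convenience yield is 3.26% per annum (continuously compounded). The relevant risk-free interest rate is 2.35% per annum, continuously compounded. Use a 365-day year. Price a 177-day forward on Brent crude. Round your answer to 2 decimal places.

Net carry = r + u − y = 0.0235 + 0.0398 − 0.0326 = 0.0307
F = S·e^((r+u−y)T) = 125.62 · e^(0.0307 × 177/365) = 125.62 · e^0.014887
= 125.62 × 1.014998 = £127.50 per barrel

£127.50 per barrel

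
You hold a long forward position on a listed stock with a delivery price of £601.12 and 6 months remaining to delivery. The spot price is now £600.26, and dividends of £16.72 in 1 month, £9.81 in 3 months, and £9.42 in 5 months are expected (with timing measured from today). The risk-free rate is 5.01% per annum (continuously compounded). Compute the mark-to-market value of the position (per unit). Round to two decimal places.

-£21.55

PV(remaining dividends) I = 16.72·e^(−0.0501·1/12) + 9.81·e^(−0.0501·3/12) + 9.42·e^(−0.0501·5/12) = 35.5636
Current forward F = (S − I)·e^(rT) = (600.26 − 35.5636)·e^(0.0501·6/12) = 564.6964 × 1.025366 = 579.0205
Value (long) = (F − K)·e^(−rT) = (579.0205 − 601.12) × 0.975261 = -21.5528
Value = -£21.55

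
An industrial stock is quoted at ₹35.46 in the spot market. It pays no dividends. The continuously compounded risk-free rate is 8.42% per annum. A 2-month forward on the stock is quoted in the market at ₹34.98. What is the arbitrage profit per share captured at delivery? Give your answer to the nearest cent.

Fair forward: F* = S·e^(carry·T), with carry = r = 0.0842
F* = 35.46 · e^(0.0842 × 2/12) = 35.46 · e^0.014033 = 35.46 × 1.014132 = ₹35.9611
Market ₹34.98 < fair ₹35.9611: forward underpriced → reverse cash-and-carry (short spot, go long the forward).
At maturity, profit = |F_mkt − F*| = |34.98 − 35.9611| = ₹0.98 per share

₹0.98 per share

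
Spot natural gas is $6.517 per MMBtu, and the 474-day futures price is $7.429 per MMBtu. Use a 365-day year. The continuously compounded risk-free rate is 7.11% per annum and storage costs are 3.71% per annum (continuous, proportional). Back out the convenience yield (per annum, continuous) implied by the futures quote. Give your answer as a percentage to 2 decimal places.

0.73%

F = S·e^((r+u−y)T) ⇒ (r+u−y) = ln(F/S)/T
ln(7.429/6.517) = 0.130977; /T ⇒ 0.100858
y = r + u − ln(F/S)/T = 0.0711 + 0.0371 − 0.100858 = 0.007342
y = 0.73%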